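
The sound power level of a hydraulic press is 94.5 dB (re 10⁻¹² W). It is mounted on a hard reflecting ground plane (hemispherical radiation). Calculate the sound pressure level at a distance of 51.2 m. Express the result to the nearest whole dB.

The power spreads over a hemisphere of area 2π·r², so L_p = L_w − 10·log₁₀(2π·r²).
2π·r² = 1.647e+04 m², 10·log₁₀ of that is 42.167 dB.
L_p = 94.5 − 42.167 = 52.33 dB.

52 dB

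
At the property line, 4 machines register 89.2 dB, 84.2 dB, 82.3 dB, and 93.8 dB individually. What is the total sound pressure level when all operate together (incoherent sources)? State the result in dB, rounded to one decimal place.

95.6 dB

For uncorrelated sources the intensities add, so convert each level to linear form, sum, and take 10·log₁₀ of the total.
Σ 10^(L/10) = 10^(89.2/10) + 10^(84.2/10) + 10^(82.3/10) + 10^(93.8/10) = 3.663e+09.
L_total = 10·log₁₀(3.663e+09) = 95.64 dB.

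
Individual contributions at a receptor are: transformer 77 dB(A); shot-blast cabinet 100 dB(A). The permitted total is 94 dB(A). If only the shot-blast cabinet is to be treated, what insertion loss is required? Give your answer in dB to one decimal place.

6.1 dB

The untreated sources together contribute 10^(77/10) = 5.012e+07, i.e. 77.00 dB(A).
To meet 94 dB(A) overall, the treated shot-blast cabinet may contribute at most 10^(94/10) − 5.012e+07 = 2.462e+09, i.e. 93.91 dB(A).
So the shot-blast cabinet must be reduced from 100 to 93.91 dB(A): IL = 6.09 dB.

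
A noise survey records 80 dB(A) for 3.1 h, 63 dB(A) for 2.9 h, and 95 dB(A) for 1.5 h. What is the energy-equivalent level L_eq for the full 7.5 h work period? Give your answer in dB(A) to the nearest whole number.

The energy average is taken in the linear domain: L_eq = 10·log₁₀[(Σ tᵢ·10^(Lᵢ/10))/T], T = 7.5 h.
Σ tᵢ·10^(Lᵢ/10) = 3.1·10^(80/10) + 2.9·10^(63/10) + 1.5·10^(95/10) = 5.059e+09.
L_eq = 10·log₁₀(5.059e+09/7.5) = 88.29 dB(A).

88 dB(A)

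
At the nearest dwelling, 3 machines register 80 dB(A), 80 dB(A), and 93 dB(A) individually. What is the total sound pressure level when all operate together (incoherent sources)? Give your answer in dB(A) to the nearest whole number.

For uncorrelated sources the intensities add, so convert each level to linear form, sum, and take 10·log₁₀ of the total.
Σ 10^(L/10) = 10^(80/10) + 10^(80/10) + 10^(93/10) = 2.195e+09.
L_total = 10·log₁₀(2.195e+09) = 93.41 dB(A).

93 dB(A)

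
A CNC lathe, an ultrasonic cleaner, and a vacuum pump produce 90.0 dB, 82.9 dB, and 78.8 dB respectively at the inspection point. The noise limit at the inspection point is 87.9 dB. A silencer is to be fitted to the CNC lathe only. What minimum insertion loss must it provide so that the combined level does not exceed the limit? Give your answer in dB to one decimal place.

4.6 dB

Fixed contribution from the other sources: Σ 10^(L/10) = 10^(82.9/10) + 10^(78.8/10) = 2.708e+08 (84.33 dB).
To meet 87.9 dB overall, the treated CNC lathe may contribute at most 10^(87.9/10) − 2.708e+08 = 3.458e+08, i.e. 85.39 dB.
So the CNC lathe must be reduced from 90.0 to 85.39 dB: IL = 4.61 dB.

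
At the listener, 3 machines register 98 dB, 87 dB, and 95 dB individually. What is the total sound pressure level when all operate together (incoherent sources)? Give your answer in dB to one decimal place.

Incoherent sources combine by intensity addition: L_total = 10·log₁₀(Σ 10^(L_i/10)).
Σ 10^(L/10) = 10^(98/10) + 10^(87/10) + 10^(95/10) = 9.973e+09.
L_total = 10·log₁₀(9.973e+09) = 99.99 dB.

100.0 dB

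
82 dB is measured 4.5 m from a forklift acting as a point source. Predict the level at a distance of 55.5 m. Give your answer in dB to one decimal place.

60.2 dB

For a point source, L₂ = L₁ − 20·log₁₀(r₂/r₁).
L₂ = 82 − 20·log₁₀(55.5/4.5) = 82 − 21.822 = 60.18 dB.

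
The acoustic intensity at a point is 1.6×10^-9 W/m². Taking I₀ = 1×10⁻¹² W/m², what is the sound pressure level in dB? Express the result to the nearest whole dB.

Dividing by I₀ shifts the exponent by 12: I/I₀ = 1.6×10^3.
L = 10·(0.2041 + 3) = 32.04 dB.

32 dB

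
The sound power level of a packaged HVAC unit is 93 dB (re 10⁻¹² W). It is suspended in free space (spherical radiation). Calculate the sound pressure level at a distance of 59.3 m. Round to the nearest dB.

47 dB

L_p = L_w − 10·log₁₀(4π·r²) with r = 59.3 m.
4π·r² = 4.419e+04 m², 10·log₁₀ of that is 46.453 dB.
L_p = 93 − 46.453 = 46.55 dB.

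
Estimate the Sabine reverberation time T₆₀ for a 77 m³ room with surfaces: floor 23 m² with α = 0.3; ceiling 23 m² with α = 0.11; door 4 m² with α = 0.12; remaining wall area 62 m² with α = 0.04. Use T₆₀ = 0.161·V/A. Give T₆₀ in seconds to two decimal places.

Total absorption A = 23·0.3 + 23·0.11 + 4·0.12 + 62·0.04 = 12.39 m² sabins.
T₆₀ = 0.161·V/A = 0.161·77/12.39 = 1.001 s.

1.00 s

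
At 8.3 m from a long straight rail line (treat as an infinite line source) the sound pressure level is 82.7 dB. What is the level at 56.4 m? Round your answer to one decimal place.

74.4 dB

Cylindrical spreading from a line source gives a 10·log₁₀(r₂/r₁) drop.
L₂ = 82.7 − 10·log₁₀(56.4/8.3) = 82.7 − 8.322 = 74.38 dB.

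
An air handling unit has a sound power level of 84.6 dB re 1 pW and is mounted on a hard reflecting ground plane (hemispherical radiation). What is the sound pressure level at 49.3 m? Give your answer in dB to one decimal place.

42.8 dB

The power spreads over a hemisphere of area 2π·r², so L_p = L_w − 10·log₁₀(2π·r²).
2π·r² = 1.527e+04 m², 10·log₁₀ of that is 41.839 dB.
L_p = 84.6 − 41.839 = 42.76 dB.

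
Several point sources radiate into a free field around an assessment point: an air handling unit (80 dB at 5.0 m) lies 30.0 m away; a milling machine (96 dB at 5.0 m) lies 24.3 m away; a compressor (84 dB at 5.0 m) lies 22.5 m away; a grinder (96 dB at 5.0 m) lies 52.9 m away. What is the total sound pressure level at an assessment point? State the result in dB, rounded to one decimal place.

83.4 dB

First find each source's level at the receiver (point-source: −20·log₁₀(r/r_ref)), then combine on an intensity basis.
air handling unit: 80 − 20·log₁₀(30.0/5.0) = 80 − 15.56 = 64.44 dB.
milling machine: 96 − 20·log₁₀(24.3/5.0) = 96 − 13.73 = 82.27 dB.
compressor: 84 − 20·log₁₀(22.5/5.0) = 84 − 13.06 = 70.94 dB.
grinder: 96 − 20·log₁₀(52.9/5.0) = 96 − 20.49 = 75.51 dB.
Σ 10^(L/10) = 2.193e+08 → L_total = 10·log₁₀(2.193e+08) = 83.41 dB.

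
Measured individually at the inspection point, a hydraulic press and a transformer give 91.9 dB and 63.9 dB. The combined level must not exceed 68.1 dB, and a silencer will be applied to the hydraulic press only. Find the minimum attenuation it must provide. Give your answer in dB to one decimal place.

25.9 dB

Everything except the hydraulic press sums to 10^(63.9/10) = 2.455e+06 in linear terms, 63.90 dB.
To meet 68.1 dB overall, the treated hydraulic press may contribute at most 10^(68.1/10) − 2.455e+06 = 4.002e+06, i.e. 66.02 dB.
Required insertion loss = 91.9 − 66.02 = 25.88 dB.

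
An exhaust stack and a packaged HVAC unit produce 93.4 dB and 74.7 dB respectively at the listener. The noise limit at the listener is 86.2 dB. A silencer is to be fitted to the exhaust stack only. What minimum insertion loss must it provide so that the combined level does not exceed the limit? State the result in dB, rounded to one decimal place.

Fixed contribution from the other source: Σ 10^(L/10) = 10^(74.7/10) = 2.951e+07 (74.70 dB).
The limit corresponds to 10^(86.2/10) = 4.169e+08; subtracting the fixed part leaves 3.874e+08 for the exhaust stack, i.e. 85.88 dB.
Required insertion loss = 93.4 − 85.88 = 7.52 dB.

7.5 dB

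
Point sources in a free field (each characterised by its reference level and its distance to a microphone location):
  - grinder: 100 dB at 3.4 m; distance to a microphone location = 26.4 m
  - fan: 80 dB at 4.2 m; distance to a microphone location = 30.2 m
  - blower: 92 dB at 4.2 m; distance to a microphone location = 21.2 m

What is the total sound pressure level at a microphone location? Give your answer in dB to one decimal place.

First find each source's level at the receiver (point-source: −20·log₁₀(r/r_ref)), then combine on an intensity basis.
grinder: 100 − 20·log₁₀(26.4/3.4) = 100 − 17.80 = 82.20 dB.
fan: 80 − 20·log₁₀(30.2/4.2) = 80 − 17.14 = 62.86 dB.
blower: 92 − 20·log₁₀(21.2/4.2) = 92 − 14.06 = 77.94 dB.
Σ 10^(L/10) = 2.300e+08 → L_total = 10·log₁₀(2.300e+08) = 83.62 dB.

83.6 dB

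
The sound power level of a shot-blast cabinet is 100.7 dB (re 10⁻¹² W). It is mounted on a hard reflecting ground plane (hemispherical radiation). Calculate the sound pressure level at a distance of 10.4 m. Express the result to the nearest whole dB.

72 dB

Free-field hemispherical radiation: L_p = L_w − 10·log₁₀(2π·r²), r = 10.4 m.
2π·r² = 679.6 m², 10·log₁₀ of that is 28.322 dB.
L_p = 100.7 − 28.322 = 72.38 dB.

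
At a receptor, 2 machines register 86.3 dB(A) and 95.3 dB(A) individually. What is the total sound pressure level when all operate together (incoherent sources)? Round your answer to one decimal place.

95.8 dB(A)

Incoherent sources combine by intensity addition: L_total = 10·log₁₀(Σ 10^(L_i/10)).
Σ 10^(L/10) = 10^(86.3/10) + 10^(95.3/10) = 3.815e+09.
L_total = 10·log₁₀(3.815e+09) = 95.81 dB(A).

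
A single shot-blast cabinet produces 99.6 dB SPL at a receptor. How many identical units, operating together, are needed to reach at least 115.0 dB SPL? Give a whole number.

N identical sources give L₁ + 10·log₁₀ N, so require 10·log₁₀ N ≥ 115.0 − 99.6 = 15.4 dB.
N ≥ 10^(15.4/10) = 34.674, so N = 35.

35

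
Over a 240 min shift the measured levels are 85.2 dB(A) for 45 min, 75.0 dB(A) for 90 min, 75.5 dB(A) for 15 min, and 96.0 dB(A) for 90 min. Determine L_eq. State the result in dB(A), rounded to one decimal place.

92.0 dB(A)

Weight each interval's intensity by its duration and average over T = 240 min:
Σ tᵢ·10^(Lᵢ/10) = 45·10^(85.2/10) + 90·10^(75.0/10) + 15·10^(75.5/10) + 90·10^(96.0/10) = 3.766e+11.
L_eq = 10·log₁₀(3.766e+11/240) = 91.96 dB(A).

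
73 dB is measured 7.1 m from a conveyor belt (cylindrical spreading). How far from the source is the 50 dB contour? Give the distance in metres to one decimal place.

Line-source spreading drops the level by 10·log₁₀(r₂/r₁); inverting, r₂/r₁ = 10^(ΔL/10).
r₂ = 7.1·10^((73−50)/10) = 7.1·10^(23.0/10) = 1416.64 m.

1416.6 m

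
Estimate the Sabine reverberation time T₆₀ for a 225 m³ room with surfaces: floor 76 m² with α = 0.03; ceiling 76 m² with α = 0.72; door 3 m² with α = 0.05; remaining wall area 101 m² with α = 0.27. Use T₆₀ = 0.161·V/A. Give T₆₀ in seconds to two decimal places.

Total absorption A = 76·0.03 + 76·0.72 + 3·0.05 + 101·0.27 = 84.42 m² sabins.
T₆₀ = 0.161 × 225 / 84.42 = 0.429 s.

0.43 s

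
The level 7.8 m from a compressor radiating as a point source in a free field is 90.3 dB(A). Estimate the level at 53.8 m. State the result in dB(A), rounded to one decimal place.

Point-source attenuation: ΔL = 20·log₁₀(r₂/r₁) = 20·log₁₀(53.8/7.8) = 16.774 dB.
L₂ = 90.3 − 20·log₁₀(53.8/7.8) = 90.3 − 16.774 = 73.53 dB(A).

73.5 dB(A)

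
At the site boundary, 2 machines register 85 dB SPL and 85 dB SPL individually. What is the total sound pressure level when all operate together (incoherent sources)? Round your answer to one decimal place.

For uncorrelated sources the intensities add, so convert each level to linear form, sum, and take 10·log₁₀ of the total.
Σ 10^(L/10) = 10^(85/10) + 10^(85/10) = 6.325e+08.
L_total = 10·log₁₀(6.325e+08) = 88.01 dB SPL.

88.0 dB SPL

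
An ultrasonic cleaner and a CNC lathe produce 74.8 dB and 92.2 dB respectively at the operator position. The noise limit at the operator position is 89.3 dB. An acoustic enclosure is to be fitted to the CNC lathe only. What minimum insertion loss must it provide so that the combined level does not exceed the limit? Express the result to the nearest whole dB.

The untreated sources together contribute 10^(74.8/10) = 3.020e+07, i.e. 74.80 dB.
To meet 89.3 dB overall, the treated CNC lathe may contribute at most 10^(89.3/10) − 3.020e+07 = 8.209e+08, i.e. 89.14 dB.
So the CNC lathe must be reduced from 92.2 to 89.14 dB: IL = 3.06 dB.

3 dB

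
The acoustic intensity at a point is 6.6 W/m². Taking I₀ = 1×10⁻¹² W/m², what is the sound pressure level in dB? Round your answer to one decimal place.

Dividing by I₀ shifts the exponent by 12: I/I₀ = 6.6×10^12.
L = 10·(0.8195 + 12) = 128.20 dB.

128.2 dB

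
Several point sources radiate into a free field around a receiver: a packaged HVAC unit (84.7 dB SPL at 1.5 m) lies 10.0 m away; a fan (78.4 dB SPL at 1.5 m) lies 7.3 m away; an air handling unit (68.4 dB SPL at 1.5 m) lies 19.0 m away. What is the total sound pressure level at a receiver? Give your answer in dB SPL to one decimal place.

69.8 dB SPL

First find each source's level at the receiver (point-source: −20·log₁₀(r/r_ref)), then combine on an intensity basis.
packaged HVAC unit: 84.7 − 20·log₁₀(10.0/1.5) = 84.7 − 16.48 = 68.22 dB SPL.
fan: 78.4 − 20·log₁₀(7.3/1.5) = 78.4 − 13.74 = 64.66 dB SPL.
air handling unit: 68.4 − 20·log₁₀(19.0/1.5) = 68.4 − 22.05 = 46.35 dB SPL.
Σ 10^(L/10) = 9.604e+06 → L_total = 10·log₁₀(9.604e+06) = 69.82 dB SPL.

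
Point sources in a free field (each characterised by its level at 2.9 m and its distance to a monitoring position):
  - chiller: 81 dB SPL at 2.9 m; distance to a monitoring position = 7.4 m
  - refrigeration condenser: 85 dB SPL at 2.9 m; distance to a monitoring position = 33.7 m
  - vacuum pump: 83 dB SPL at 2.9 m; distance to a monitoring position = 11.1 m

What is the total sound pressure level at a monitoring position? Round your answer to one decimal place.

75.5 dB SPL

Propagate each source to the receiver with L = L_ref − 20·log₁₀(r/r_ref), then add intensities.
chiller: 81 − 20·log₁₀(7.4/2.9) = 81 − 8.14 = 72.86 dB SPL.
refrigeration condenser: 85 − 20·log₁₀(33.7/2.9) = 85 − 21.30 = 63.70 dB SPL.
vacuum pump: 83 − 20·log₁₀(11.1/2.9) = 83 − 11.66 = 71.34 dB SPL.
Σ 10^(L/10) = 3.530e+07 → L_total = 10·log₁₀(3.530e+07) = 75.48 dB SPL.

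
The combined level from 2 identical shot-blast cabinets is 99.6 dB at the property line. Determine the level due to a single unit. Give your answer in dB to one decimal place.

96.6 dB

2 equal contributions raise the level by 10·log₁₀ 2 = 3.010 dB, so each unit alone gives 99.6 − 3.010.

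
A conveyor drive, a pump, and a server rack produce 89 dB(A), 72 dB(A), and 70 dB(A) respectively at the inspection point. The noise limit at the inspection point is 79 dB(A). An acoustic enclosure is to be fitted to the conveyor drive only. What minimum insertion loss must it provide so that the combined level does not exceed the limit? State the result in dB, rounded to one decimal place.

Fixed contribution from the other sources: Σ 10^(L/10) = 10^(72/10) + 10^(70/10) = 2.585e+07 (74.12 dB(A)).
To meet 79 dB(A) overall, the treated conveyor drive may contribute at most 10^(79/10) − 2.585e+07 = 5.358e+07, i.e. 77.29 dB(A).
Required insertion loss = 89 − 77.29 = 11.71 dB.

11.7 dB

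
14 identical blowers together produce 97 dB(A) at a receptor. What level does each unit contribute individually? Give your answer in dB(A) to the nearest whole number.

Dividing the total intensity by 14 lowers the level by 10·log₁₀ 14 = 11.461 dB: L₁ = 97 − 11.461.

86 dB(A)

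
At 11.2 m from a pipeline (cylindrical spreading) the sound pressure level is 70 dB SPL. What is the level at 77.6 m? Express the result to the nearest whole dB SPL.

62 dB SPL

Cylindrical spreading from a line source gives a 10·log₁₀(r₂/r₁) drop.
L₂ = 70 − 10·log₁₀(77.6/11.2) = 70 − 8.406 = 61.59 dB SPL.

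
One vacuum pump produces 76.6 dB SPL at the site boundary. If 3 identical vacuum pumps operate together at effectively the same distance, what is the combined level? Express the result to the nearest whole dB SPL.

N identical incoherent sources raise the level by 10·log₁₀ N.
L_total = 76.6 + 10·log₁₀(3) = 76.6 + 4.771 = 81.37 dB SPL.

81 dB SPL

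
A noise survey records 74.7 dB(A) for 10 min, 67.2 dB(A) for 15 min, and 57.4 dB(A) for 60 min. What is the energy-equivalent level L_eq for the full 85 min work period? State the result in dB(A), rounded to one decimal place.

Weight each interval's intensity by its duration and average over T = 85 min:
Σ tᵢ·10^(Lᵢ/10) = 10·10^(74.7/10) + 15·10^(67.2/10) + 60·10^(57.4/10) = 4.068e+08.
L_eq = 10·log₁₀(4.068e+08/85) = 66.80 dB(A).

66.8 dB(A)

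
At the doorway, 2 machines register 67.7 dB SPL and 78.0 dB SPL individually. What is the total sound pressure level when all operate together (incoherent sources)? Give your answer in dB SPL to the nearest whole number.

For uncorrelated sources the intensities add, so convert each level to linear form, sum, and take 10·log₁₀ of the total.
Σ 10^(L/10) = 10^(67.7/10) + 10^(78.0/10) = 6.898e+07.
L_total = 10·log₁₀(6.898e+07) = 78.39 dB SPL.

78 dB SPL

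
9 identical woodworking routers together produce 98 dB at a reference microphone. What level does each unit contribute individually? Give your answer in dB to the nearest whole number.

For N identical incoherent sources L_total = L₁ + 10·log₁₀ N, so L₁ = 98 − 10·log₁₀(9) = 98 − 9.542.

88 dB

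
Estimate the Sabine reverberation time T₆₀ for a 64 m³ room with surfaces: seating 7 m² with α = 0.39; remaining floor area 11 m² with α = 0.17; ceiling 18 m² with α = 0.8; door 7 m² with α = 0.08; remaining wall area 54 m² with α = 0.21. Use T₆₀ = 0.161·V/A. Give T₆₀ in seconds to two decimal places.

0.33 s

Summing Sᵢαᵢ: 7·0.39 + 11·0.17 + 18·0.8 + 7·0.08 + 54·0.21 = 30.90 m².
T₆₀ = 0.161 × 64 / 30.90 = 0.333 s.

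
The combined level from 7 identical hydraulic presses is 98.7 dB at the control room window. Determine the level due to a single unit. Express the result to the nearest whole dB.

For N identical incoherent sources L_total = L₁ + 10·log₁₀ N, so L₁ = 98.7 − 10·log₁₀(7) = 98.7 − 8.451.

90 dB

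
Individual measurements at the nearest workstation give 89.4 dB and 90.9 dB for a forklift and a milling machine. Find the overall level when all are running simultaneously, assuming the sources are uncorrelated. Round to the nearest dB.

For uncorrelated sources the intensities add, so convert each level to linear form, sum, and take 10·log₁₀ of the total.
Σ 10^(L/10) = 10^(89.4/10) + 10^(90.9/10) = 2.101e+09.
L_total = 10·log₁₀(2.101e+09) = 93.22 dB.

93 dB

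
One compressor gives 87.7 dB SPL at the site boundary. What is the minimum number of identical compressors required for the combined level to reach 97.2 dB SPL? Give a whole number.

Need L₁ + 10·log₁₀ N ≥ 97.2, i.e. log₁₀ N ≥ 0.95.
N ≥ 10^(9.5/10) = 8.913, so N = 9.

9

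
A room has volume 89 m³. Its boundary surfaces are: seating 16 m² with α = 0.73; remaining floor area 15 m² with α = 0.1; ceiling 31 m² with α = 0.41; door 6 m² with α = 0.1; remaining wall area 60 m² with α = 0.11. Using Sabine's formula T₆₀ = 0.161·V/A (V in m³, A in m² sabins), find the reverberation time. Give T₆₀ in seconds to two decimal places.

0.43 s

A = Σ Sᵢαᵢ = 16·0.73 + 15·0.1 + 31·0.41 + 6·0.1 + 60·0.11 = 33.09 m².
T₆₀ = 0.161 × 89 / 33.09 = 0.433 s.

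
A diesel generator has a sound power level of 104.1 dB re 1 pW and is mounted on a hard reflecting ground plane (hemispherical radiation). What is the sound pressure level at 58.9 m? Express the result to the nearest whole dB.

L_p = L_w − 10·log₁₀(2π·r²) with r = 58.9 m.
2π·r² = 2.18e+04 m², 10·log₁₀ of that is 43.384 dB.
L_p = 104.1 − 43.384 = 60.72 dB.

61 dB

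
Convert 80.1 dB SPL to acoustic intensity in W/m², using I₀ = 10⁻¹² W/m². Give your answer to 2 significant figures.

L = 10·log₁₀(I/I₀) ⇒ I = I₀·10^(L/10) = 10⁻¹² × 10^8.01.

0.00010 W/m²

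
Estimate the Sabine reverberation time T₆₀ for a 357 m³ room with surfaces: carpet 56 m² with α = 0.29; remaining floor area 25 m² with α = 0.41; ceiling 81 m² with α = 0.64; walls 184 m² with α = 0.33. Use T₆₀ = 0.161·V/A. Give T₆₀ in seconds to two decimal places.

0.41 s

Summing Sᵢαᵢ: 56·0.29 + 25·0.41 + 81·0.64 + 184·0.33 = 139.05 m².
T₆₀ = 0.161·V/A = 0.161·357/139.05 = 0.413 s.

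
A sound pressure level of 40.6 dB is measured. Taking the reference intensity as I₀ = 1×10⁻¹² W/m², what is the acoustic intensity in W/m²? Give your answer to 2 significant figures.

I = I₀·10^(L/10) = 10⁻¹² × 10^(40.6/10) = 10^(-7.940).

1.1e-08 W/m²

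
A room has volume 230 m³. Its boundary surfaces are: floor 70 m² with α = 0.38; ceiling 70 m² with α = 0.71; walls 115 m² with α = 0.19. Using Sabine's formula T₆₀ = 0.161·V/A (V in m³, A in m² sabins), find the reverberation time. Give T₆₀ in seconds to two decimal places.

Total absorption A = 70·0.38 + 70·0.71 + 115·0.19 = 98.15 m² sabins.
T₆₀ = 0.161 × 230 / 98.15 = 0.377 s.

0.38 s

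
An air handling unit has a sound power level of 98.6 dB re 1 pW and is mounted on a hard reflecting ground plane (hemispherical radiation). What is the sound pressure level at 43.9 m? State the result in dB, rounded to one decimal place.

57.8 dB

Free-field hemispherical radiation: L_p = L_w − 10·log₁₀(2π·r²), r = 43.9 m.
2π·r² = 1.211e+04 m², 10·log₁₀ of that is 40.831 dB.
L_p = 98.6 − 40.831 = 57.77 dB.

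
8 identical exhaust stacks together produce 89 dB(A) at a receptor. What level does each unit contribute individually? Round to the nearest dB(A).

80 dB(A)

For N identical incoherent sources L_total = L₁ + 10·log₁₀ N, so L₁ = 89 − 10·log₁₀(8) = 89 − 9.031.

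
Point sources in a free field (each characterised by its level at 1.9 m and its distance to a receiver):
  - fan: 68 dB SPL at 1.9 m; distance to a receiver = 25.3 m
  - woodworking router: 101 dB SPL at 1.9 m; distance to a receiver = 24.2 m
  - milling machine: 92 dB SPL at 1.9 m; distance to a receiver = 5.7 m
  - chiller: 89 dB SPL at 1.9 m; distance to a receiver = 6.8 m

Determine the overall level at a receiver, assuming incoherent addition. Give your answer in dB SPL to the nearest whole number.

First find each source's level at the receiver (point-source: −20·log₁₀(r/r_ref)), then combine on an intensity basis.
fan: 68 − 20·log₁₀(25.3/1.9) = 68 − 22.49 = 45.51 dB SPL.
woodworking router: 101 − 20·log₁₀(24.2/1.9) = 101 − 22.10 = 78.90 dB SPL.
milling machine: 92 − 20·log₁₀(5.7/1.9) = 92 − 9.54 = 82.46 dB SPL.
chiller: 89 − 20·log₁₀(6.8/1.9) = 89 − 11.08 = 77.92 dB SPL.
Σ 10^(L/10) = 3.158e+08 → L_total = 10·log₁₀(3.158e+08) = 84.99 dB SPL.

85 dB SPL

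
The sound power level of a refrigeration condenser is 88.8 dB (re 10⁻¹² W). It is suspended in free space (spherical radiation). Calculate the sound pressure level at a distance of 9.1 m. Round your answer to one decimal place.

58.6 dB

Free-field spherical radiation: L_p = L_w − 10·log₁₀(4π·r²), r = 9.1 m.
4π·r² = 1041 m², 10·log₁₀ of that is 30.173 dB.
L_p = 88.8 − 30.173 = 58.63 dB.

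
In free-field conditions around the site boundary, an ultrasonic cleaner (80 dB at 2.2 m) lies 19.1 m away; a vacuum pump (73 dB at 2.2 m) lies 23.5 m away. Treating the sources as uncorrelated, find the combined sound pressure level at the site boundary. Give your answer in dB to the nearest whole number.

Apply inverse-square spreading to bring every level to the receiver, then sum 10^(L/10).
ultrasonic cleaner: 80 − 20·log₁₀(19.1/2.2) = 80 − 18.77 = 61.23 dB.
vacuum pump: 73 − 20·log₁₀(23.5/2.2) = 73 − 20.57 = 52.43 dB.
Σ 10^(L/10) = 1.502e+06 → L_total = 10·log₁₀(1.502e+06) = 61.77 dB.

62 dB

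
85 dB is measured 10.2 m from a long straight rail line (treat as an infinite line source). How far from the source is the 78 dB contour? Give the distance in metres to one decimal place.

The 7.0 dB drop corresponds to a distance ratio of 10^(7.0/10) for a line source.
r₂ = 10.2·10^((85−78)/10) = 10.2·10^(7.0/10) = 51.12 m.

51.1 m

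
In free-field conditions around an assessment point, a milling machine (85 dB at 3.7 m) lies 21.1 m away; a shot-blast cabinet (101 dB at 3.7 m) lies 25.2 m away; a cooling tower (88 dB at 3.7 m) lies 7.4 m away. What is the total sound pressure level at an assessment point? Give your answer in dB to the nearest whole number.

First find each source's level at the receiver (point-source: −20·log₁₀(r/r_ref)), then combine on an intensity basis.
milling machine: 85 − 20·log₁₀(21.1/3.7) = 85 − 15.12 = 69.88 dB.
shot-blast cabinet: 101 − 20·log₁₀(25.2/3.7) = 101 − 16.66 = 84.34 dB.
cooling tower: 88 − 20·log₁₀(7.4/3.7) = 88 − 6.02 = 81.98 dB.
Σ 10^(L/10) = 4.389e+08 → L_total = 10·log₁₀(4.389e+08) = 86.42 dB.

86 dB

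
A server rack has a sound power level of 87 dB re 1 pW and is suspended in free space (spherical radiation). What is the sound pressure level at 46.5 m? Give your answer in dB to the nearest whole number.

43 dB

L_p = L_w − 10·log₁₀(4π·r²) with r = 46.5 m.
4π·r² = 2.717e+04 m², 10·log₁₀ of that is 44.341 dB.
L_p = 87 − 44.341 = 42.66 dB.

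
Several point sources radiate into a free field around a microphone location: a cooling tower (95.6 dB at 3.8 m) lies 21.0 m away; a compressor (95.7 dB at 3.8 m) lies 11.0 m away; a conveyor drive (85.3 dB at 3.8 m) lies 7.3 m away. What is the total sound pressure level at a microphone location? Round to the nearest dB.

88 dB

Propagate each source to the receiver with L = L_ref − 20·log₁₀(r/r_ref), then add intensities.
cooling tower: 95.6 − 20·log₁₀(21.0/3.8) = 95.6 − 14.85 = 80.75 dB.
compressor: 95.7 − 20·log₁₀(11.0/3.8) = 95.7 − 9.23 = 86.47 dB.
conveyor drive: 85.3 − 20·log₁₀(7.3/3.8) = 85.3 − 5.67 = 79.63 dB.
Σ 10^(L/10) = 6.541e+08 → L_total = 10·log₁₀(6.541e+08) = 88.16 dB.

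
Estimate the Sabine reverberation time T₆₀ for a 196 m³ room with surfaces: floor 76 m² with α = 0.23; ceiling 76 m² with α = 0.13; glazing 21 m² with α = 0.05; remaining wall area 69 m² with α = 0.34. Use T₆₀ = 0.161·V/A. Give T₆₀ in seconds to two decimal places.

0.61 s

A = Σ Sᵢαᵢ = 76·0.23 + 76·0.13 + 21·0.05 + 69·0.34 = 51.87 m².
T₆₀ = 0.161 × 196 / 51.87 = 0.608 s.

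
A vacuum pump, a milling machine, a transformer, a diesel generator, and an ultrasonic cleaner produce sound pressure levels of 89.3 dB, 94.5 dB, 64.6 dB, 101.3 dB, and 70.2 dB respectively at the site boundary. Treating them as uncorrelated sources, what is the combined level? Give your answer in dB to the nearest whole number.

Incoherent sources combine by intensity addition: L_total = 10·log₁₀(Σ 10^(L_i/10)).
Σ 10^(L/10) = 10^(89.3/10) + 10^(94.5/10) + 10^(64.6/10) + 10^(101.3/10) + 10^(70.2/10) = 1.717e+10.
L_total = 10·log₁₀(1.717e+10) = 102.35 dB.

102 dB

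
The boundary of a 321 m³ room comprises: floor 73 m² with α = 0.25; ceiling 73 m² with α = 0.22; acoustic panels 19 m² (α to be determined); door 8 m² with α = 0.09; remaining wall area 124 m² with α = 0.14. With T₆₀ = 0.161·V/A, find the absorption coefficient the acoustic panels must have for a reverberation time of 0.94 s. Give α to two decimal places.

0.14

A = 0.161·V/T₆₀ = 0.161·321/0.94 = 54.98 m² sabins.
Absorption from the other surfaces = 73·0.25 + 73·0.22 + 8·0.09 + 124·0.14 = 52.39 m², so the acoustic panels must supply 2.59 m² over 19 m².
α = 2.59/19 = 0.136.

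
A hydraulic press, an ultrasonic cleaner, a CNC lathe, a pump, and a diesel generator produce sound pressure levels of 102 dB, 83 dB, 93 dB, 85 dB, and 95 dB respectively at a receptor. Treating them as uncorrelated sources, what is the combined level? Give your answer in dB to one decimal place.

For uncorrelated sources the intensities add, so convert each level to linear form, sum, and take 10·log₁₀ of the total.
Σ 10^(L/10) = 10^(102/10) + 10^(83/10) + 10^(93/10) + 10^(85/10) + 10^(95/10) = 2.152e+10.
L_total = 10·log₁₀(2.152e+10) = 103.33 dB.

103.3 dB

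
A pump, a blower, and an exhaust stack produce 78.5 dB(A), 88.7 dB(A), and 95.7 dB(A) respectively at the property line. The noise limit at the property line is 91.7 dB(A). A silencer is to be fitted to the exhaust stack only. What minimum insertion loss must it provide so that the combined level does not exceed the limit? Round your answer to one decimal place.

7.5 dB

Everything except the exhaust stack sums to 10^(78.5/10) + 10^(88.7/10) = 8.121e+08 in linear terms, 89.10 dB(A).
To meet 91.7 dB(A) overall, the treated exhaust stack may contribute at most 10^(91.7/10) − 8.121e+08 = 6.670e+08, i.e. 88.24 dB(A).
Required insertion loss = 95.7 − 88.24 = 7.46 dB.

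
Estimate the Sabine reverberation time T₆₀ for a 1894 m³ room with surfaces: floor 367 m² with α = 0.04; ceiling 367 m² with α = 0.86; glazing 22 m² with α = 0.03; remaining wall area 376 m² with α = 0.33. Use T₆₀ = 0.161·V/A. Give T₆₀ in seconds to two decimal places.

Summing Sᵢαᵢ: 367·0.04 + 367·0.86 + 22·0.03 + 376·0.33 = 455.04 m².
T₆₀ = 0.161·V/A = 0.161·1894/455.04 = 0.670 s.

0.67 s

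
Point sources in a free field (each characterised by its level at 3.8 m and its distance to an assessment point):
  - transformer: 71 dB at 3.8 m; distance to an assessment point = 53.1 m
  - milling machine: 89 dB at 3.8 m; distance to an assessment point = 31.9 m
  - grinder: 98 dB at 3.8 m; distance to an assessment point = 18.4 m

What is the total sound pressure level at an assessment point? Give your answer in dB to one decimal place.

Propagate each source to the receiver with L = L_ref − 20·log₁₀(r/r_ref), then add intensities.
transformer: 71 − 20·log₁₀(53.1/3.8) = 71 − 22.91 = 48.09 dB.
milling machine: 89 − 20·log₁₀(31.9/3.8) = 89 − 18.48 = 70.52 dB.
grinder: 98 − 20·log₁₀(18.4/3.8) = 98 − 13.70 = 84.30 dB.
Σ 10^(L/10) = 2.804e+08 → L_total = 10·log₁₀(2.804e+08) = 84.48 dB.

84.5 dB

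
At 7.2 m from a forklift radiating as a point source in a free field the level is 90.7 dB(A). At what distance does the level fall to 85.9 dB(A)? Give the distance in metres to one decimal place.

For a point source L₁ − L₂ = 20·log₁₀(r₂/r₁), so r₂ = r₁·10^((L₁−L₂)/20).
r₂ = 7.2·10^((90.7−85.9)/20) = 7.2·10^(4.8/20) = 12.51 m.

12.5 m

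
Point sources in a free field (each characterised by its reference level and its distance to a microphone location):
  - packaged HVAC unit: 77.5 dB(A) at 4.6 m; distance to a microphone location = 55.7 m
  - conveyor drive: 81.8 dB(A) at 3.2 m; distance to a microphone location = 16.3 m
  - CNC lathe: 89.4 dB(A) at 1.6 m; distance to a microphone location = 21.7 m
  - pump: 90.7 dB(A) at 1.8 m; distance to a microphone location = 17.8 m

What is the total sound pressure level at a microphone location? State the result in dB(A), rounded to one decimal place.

73.6 dB(A)

Propagate each source to the receiver with L = L_ref − 20·log₁₀(r/r_ref), then add intensities.
packaged HVAC unit: 77.5 − 20·log₁₀(55.7/4.6) = 77.5 − 21.66 = 55.84 dB(A).
conveyor drive: 81.8 − 20·log₁₀(16.3/3.2) = 81.8 − 14.14 = 67.66 dB(A).
CNC lathe: 89.4 − 20·log₁₀(21.7/1.6) = 89.4 − 22.65 = 66.75 dB(A).
pump: 90.7 − 20·log₁₀(17.8/1.8) = 90.7 − 19.90 = 70.80 dB(A).
Σ 10^(L/10) = 2.297e+07 → L_total = 10·log₁₀(2.297e+07) = 73.61 dB(A).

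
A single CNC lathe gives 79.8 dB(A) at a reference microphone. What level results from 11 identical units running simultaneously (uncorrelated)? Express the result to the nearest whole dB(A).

With 11 equal, uncorrelated contributions the intensity is 11× that of one unit, giving a rise of 10·log₁₀ 11.
L_total = 79.8 + 10·log₁₀(11) = 79.8 + 10.414 = 90.21 dB(A).

90 dB(A)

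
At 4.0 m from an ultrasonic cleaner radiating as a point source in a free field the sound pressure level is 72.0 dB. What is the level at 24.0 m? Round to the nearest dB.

56 dB

Point-source attenuation: ΔL = 20·log₁₀(r₂/r₁) = 20·log₁₀(24.0/4.0) = 15.563 dB.
L₂ = 72.0 − 20·log₁₀(24.0/4.0) = 72.0 − 15.563 = 56.44 dB.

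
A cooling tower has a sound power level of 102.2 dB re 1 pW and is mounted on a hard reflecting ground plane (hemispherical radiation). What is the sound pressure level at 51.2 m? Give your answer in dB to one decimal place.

60.0 dB

L_p = L_w − 10·log₁₀(2π·r²) with r = 51.2 m.
2π·r² = 1.647e+04 m², 10·log₁₀ of that is 42.167 dB.
L_p = 102.2 − 42.167 = 60.03 dB.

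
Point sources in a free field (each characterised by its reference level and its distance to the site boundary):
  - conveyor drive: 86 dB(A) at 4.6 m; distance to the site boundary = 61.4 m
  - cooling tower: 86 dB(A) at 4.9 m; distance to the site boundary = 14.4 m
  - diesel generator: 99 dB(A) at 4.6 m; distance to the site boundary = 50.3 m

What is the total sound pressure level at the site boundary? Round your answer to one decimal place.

80.6 dB(A)

First find each source's level at the receiver (point-source: −20·log₁₀(r/r_ref)), then combine on an intensity basis.
conveyor drive: 86 − 20·log₁₀(61.4/4.6) = 86 − 22.51 = 63.49 dB(A).
cooling tower: 86 − 20·log₁₀(14.4/4.9) = 86 − 9.36 = 76.64 dB(A).
diesel generator: 99 − 20·log₁₀(50.3/4.6) = 99 − 20.78 = 78.22 dB(A).
Σ 10^(L/10) = 1.148e+08 → L_total = 10·log₁₀(1.148e+08) = 80.60 dB(A).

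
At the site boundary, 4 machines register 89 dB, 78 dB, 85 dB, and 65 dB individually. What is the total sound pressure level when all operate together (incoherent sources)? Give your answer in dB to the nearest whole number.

91 dB

Incoherent sources combine by intensity addition: L_total = 10·log₁₀(Σ 10^(L_i/10)).
Σ 10^(L/10) = 10^(89/10) + 10^(78/10) + 10^(85/10) + 10^(65/10) = 1.177e+09.
L_total = 10·log₁₀(1.177e+09) = 90.71 dB.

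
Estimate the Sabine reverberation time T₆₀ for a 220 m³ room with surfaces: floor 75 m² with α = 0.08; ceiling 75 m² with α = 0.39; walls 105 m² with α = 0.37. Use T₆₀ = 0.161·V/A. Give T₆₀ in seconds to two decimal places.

A = Σ Sᵢαᵢ = 75·0.08 + 75·0.39 + 105·0.37 = 74.10 m².
T₆₀ = 0.161·V/A = 0.161·220/74.10 = 0.478 s.

0.48 s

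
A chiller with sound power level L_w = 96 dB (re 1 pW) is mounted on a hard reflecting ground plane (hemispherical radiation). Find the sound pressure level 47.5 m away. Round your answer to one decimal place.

54.5 dB

The power spreads over a hemisphere of area 2π·r², so L_p = L_w − 10·log₁₀(2π·r²).
2π·r² = 1.418e+04 m², 10·log₁₀ of that is 41.516 dB.
L_p = 96 − 41.516 = 54.48 dB.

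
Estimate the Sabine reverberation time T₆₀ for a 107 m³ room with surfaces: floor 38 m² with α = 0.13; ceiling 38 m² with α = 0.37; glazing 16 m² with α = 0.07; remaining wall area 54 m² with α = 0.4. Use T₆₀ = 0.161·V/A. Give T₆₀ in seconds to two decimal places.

Summing Sᵢαᵢ: 38·0.13 + 38·0.37 + 16·0.07 + 54·0.4 = 41.72 m².
T₆₀ = 0.161·V/A = 0.161·107/41.72 = 0.413 s.

0.41 s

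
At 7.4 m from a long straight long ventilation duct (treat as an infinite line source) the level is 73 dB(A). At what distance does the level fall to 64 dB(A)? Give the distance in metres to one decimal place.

For a line source L₁ − L₂ = 10·log₁₀(r₂/r₁), so r₂ = r₁·10^((L₁−L₂)/10).
r₂ = 7.4·10^((73−64)/10) = 7.4·10^(9.0/10) = 58.78 m.

58.8 m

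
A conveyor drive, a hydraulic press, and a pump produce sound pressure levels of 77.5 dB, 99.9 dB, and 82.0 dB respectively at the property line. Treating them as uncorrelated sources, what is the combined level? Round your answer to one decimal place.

100.0 dB

For uncorrelated sources the intensities add, so convert each level to linear form, sum, and take 10·log₁₀ of the total.
Σ 10^(L/10) = 10^(77.5/10) + 10^(99.9/10) + 10^(82.0/10) = 9.987e+09.
L_total = 10·log₁₀(9.987e+09) = 99.99 dB.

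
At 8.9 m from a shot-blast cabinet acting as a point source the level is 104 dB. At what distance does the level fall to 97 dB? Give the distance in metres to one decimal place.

19.9 m

For a point source L₁ − L₂ = 20·log₁₀(r₂/r₁), so r₂ = r₁·10^((L₁−L₂)/20).
r₂ = 8.9·10^((104−97)/20) = 8.9·10^(7.0/20) = 19.92 m.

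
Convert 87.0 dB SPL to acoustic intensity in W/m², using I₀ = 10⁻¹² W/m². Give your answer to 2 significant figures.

0.00050 W/m²

L = 10·log₁₀(I/I₀) ⇒ I = I₀·10^(L/10) = 10⁻¹² × 10^8.70.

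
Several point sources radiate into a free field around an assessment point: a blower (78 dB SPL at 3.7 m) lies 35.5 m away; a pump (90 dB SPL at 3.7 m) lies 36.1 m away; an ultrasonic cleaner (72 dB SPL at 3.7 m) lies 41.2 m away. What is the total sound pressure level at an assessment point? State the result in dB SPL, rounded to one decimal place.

Apply inverse-square spreading to bring every level to the receiver, then sum 10^(L/10).
blower: 78 − 20·log₁₀(35.5/3.7) = 78 − 19.64 = 58.36 dB SPL.
pump: 90 − 20·log₁₀(36.1/3.7) = 90 − 19.79 = 70.21 dB SPL.
ultrasonic cleaner: 72 − 20·log₁₀(41.2/3.7) = 72 − 20.93 = 51.07 dB SPL.
Σ 10^(L/10) = 1.132e+07 → L_total = 10·log₁₀(1.132e+07) = 70.54 dB SPL.

70.5 dB SPL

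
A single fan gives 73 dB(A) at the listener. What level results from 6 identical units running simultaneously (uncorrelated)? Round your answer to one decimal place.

80.8 dB(A)

N identical incoherent sources raise the level by 10·log₁₀ N.
L_total = 73 + 10·log₁₀(6) = 73 + 7.782 = 80.78 dB(A).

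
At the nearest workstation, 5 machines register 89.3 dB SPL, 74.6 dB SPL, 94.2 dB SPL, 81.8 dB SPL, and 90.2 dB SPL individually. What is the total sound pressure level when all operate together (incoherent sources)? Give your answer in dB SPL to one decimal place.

96.7 dB SPL

For uncorrelated sources the intensities add, so convert each level to linear form, sum, and take 10·log₁₀ of the total.
Σ 10^(L/10) = 10^(89.3/10) + 10^(74.6/10) + 10^(94.2/10) + 10^(81.8/10) + 10^(90.2/10) = 4.709e+09.
L_total = 10·log₁₀(4.709e+09) = 96.73 dB SPL.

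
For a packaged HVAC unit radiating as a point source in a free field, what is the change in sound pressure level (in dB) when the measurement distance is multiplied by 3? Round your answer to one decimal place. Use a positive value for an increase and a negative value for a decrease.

With spherical spreading the level changes by −20·log₁₀(r₂/r₁).
ΔL = −20·log₁₀(3) = -9.54 dB.

-9.5 dB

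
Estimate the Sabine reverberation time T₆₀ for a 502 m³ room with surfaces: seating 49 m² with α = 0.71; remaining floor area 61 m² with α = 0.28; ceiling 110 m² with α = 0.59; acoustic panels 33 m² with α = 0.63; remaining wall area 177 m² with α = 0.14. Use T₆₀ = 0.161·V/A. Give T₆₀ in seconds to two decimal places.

0.50 s

A = Σ Sᵢαᵢ = 49·0.71 + 61·0.28 + 110·0.59 + 33·0.63 + 177·0.14 = 162.34 m².
T₆₀ = 0.161 × 502 / 162.34 = 0.498 s.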